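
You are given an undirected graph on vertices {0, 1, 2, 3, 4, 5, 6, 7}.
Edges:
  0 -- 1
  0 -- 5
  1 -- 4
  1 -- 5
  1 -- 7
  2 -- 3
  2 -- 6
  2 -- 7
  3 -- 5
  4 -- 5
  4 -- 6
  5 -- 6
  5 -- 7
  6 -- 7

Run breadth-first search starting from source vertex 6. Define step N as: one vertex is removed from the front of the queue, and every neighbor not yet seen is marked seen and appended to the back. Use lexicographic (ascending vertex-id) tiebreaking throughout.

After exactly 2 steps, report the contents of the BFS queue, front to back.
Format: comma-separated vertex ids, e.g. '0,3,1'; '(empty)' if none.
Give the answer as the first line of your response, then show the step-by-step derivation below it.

4,5,7,3

step 1: dequeue 6; queue=[2,4,5,7]; order=6
step 2: dequeue 2; queue=[4,5,7,3]; order=6,2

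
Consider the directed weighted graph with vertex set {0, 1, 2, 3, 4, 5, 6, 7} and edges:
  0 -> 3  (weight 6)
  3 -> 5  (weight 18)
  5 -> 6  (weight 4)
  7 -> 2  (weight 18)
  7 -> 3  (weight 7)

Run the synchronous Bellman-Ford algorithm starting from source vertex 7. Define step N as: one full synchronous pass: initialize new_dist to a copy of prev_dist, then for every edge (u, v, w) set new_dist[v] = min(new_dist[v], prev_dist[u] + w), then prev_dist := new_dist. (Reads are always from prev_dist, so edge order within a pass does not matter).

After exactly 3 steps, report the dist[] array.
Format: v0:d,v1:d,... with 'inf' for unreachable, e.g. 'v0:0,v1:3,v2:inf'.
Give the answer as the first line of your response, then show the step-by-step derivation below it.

v0:inf,v1:inf,v2:18,v3:7,v4:inf,v5:25,v6:29,v7:0

step 1: dist = v0:inf,v1:inf,v2:18,v3:7,v4:inf,v5:inf,v6:inf,v7:0
step 2: dist = v0:inf,v1:inf,v2:18,v3:7,v4:inf,v5:25,v6:inf,v7:0
step 3: dist = v0:inf,v1:inf,v2:18,v3:7,v4:inf,v5:25,v6:29,v7:0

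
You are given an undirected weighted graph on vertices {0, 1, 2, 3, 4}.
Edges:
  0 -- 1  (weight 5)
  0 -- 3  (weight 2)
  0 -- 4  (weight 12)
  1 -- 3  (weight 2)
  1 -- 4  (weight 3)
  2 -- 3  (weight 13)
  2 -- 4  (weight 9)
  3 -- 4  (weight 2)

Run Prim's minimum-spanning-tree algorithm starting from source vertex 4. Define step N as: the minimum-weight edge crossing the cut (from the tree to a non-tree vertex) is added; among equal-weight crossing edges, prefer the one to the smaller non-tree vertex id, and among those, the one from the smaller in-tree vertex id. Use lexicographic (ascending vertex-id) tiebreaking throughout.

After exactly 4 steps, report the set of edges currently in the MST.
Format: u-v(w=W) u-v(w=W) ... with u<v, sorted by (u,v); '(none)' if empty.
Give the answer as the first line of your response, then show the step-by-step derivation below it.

0-3(w=2) 1-3(w=2) 2-4(w=9) 3-4(w=2)

step 1: add edge 3-4 (w=2); MST = {3-4(w=2)}
step 2: add edge 0-3 (w=2); MST = {0-3(w=2) 3-4(w=2)}
step 3: add edge 1-3 (w=2); MST = {0-3(w=2) 1-3(w=2) 3-4(w=2)}
step 4: add edge 2-4 (w=9); MST = {0-3(w=2) 1-3(w=2) 2-4(w=9) 3-4(w=2)}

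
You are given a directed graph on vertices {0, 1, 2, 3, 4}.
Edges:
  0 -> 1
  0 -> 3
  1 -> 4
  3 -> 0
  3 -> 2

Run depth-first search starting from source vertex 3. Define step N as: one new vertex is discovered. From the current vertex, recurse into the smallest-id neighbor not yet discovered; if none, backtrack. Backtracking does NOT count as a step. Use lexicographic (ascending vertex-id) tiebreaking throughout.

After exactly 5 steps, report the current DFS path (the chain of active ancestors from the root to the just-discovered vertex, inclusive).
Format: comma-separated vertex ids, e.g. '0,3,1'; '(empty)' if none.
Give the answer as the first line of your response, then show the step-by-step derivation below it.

3,2

step 1: discover 3; path=3; order=3
step 2: discover 0; path=3>0; order=3,0
step 3: discover 1; path=3>0>1; order=3,0,1
step 4: discover 4; path=3>0>1>4; order=3,0,1,4
step 5: discover 2; path=3>2; order=3,0,1,4,2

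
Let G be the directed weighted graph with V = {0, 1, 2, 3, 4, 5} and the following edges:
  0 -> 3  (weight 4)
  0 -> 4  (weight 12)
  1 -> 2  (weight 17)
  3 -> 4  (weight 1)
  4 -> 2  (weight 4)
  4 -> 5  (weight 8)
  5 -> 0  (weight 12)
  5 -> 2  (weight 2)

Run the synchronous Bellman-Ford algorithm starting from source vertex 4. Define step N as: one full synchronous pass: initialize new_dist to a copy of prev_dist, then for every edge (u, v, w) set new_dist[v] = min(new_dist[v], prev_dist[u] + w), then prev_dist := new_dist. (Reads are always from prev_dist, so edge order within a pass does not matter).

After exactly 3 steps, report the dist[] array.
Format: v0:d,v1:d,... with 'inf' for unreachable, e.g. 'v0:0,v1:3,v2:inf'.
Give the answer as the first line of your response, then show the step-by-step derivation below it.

v0:20,v1:inf,v2:4,v3:24,v4:0,v5:8

step 1: dist = v0:inf,v1:inf,v2:4,v3:inf,v4:0,v5:8
step 2: dist = v0:20,v1:inf,v2:4,v3:inf,v4:0,v5:8
step 3: dist = v0:20,v1:inf,v2:4,v3:24,v4:0,v5:8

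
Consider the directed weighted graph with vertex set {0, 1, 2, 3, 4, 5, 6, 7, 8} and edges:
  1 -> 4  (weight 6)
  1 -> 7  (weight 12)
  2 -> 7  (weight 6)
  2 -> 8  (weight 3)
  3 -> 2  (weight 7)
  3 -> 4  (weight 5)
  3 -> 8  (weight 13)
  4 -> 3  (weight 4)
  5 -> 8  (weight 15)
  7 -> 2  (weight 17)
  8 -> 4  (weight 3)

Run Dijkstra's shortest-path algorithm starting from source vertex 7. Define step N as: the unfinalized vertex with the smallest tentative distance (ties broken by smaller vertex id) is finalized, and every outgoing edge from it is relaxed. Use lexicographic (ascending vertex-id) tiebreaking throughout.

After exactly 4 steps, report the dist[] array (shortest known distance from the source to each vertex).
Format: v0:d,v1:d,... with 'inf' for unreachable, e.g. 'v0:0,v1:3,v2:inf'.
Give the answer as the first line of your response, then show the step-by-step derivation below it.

v0:inf,v1:inf,v2:17,v3:27,v4:23,v5:inf,v6:inf,v7:0,v8:20

step 1: dist = v0:inf,v1:inf,v2:17,v3:inf,v4:inf,v5:inf,v6:inf,v7:0,v8:inf
step 2: dist = v0:inf,v1:inf,v2:17,v3:inf,v4:inf,v5:inf,v6:inf,v7:0,v8:20
step 3: dist = v0:inf,v1:inf,v2:17,v3:inf,v4:23,v5:inf,v6:inf,v7:0,v8:20
step 4: dist = v0:inf,v1:inf,v2:17,v3:27,v4:23,v5:inf,v6:inf,v7:0,v8:20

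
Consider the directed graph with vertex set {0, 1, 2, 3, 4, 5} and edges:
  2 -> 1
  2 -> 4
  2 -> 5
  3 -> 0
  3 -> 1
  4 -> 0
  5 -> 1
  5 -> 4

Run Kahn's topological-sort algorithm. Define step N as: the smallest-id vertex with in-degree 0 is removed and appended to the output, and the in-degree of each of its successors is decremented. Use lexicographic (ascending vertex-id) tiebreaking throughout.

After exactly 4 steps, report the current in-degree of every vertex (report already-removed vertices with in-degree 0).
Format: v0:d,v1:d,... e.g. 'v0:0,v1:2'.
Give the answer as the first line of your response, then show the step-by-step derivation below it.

v0:1,v1:0,v2:0,v3:0,v4:0,v5:0

step 1: output 2; order=[2]; indeg=(2,2,0,0,1,0)
step 2: output 3; order=[2,3]; indeg=(1,1,0,0,1,0)
step 3: output 5; order=[2,3,5]; indeg=(1,0,0,0,0,0)
step 4: output 1; order=[2,3,5,1]; indeg=(1,0,0,0,0,0)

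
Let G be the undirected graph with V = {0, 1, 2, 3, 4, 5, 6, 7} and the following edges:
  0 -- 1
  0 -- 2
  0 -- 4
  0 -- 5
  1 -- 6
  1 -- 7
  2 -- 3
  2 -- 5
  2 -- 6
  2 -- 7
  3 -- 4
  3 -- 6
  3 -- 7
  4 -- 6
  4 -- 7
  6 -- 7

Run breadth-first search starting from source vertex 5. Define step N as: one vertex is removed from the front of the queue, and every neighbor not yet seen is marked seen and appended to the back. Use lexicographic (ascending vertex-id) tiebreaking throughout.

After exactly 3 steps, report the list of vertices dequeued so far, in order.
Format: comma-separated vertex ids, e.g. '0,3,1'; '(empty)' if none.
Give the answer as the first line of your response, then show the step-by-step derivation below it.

5,0,2

step 1: dequeue 5; queue=[0,2]; order=5
step 2: dequeue 0; queue=[2,1,4]; order=5,0
step 3: dequeue 2; queue=[1,4,3,6,7]; order=5,0,2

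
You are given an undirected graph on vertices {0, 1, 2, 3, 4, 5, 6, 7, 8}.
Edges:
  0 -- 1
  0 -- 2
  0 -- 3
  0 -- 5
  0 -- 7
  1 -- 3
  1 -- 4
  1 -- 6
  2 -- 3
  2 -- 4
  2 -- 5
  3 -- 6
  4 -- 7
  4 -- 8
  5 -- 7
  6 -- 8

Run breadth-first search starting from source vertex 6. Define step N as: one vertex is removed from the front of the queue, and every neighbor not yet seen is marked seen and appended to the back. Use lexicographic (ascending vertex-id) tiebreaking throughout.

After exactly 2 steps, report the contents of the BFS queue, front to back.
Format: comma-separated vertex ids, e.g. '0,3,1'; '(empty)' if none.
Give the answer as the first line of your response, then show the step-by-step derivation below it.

3,8,0,4

step 1: dequeue 6; queue=[1,3,8]; order=6
step 2: dequeue 1; queue=[3,8,0,4]; order=6,1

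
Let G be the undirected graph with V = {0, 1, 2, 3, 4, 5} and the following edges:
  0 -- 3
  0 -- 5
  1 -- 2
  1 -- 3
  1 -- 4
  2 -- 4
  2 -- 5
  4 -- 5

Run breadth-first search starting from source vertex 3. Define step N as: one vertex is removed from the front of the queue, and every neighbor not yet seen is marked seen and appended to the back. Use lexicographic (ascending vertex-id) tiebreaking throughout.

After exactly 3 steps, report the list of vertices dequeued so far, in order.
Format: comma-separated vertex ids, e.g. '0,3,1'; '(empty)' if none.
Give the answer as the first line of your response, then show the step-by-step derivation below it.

3,0,1

step 1: dequeue 3; queue=[0,1]; order=3
step 2: dequeue 0; queue=[1,5]; order=3,0
step 3: dequeue 1; queue=[5,2,4]; order=3,0,1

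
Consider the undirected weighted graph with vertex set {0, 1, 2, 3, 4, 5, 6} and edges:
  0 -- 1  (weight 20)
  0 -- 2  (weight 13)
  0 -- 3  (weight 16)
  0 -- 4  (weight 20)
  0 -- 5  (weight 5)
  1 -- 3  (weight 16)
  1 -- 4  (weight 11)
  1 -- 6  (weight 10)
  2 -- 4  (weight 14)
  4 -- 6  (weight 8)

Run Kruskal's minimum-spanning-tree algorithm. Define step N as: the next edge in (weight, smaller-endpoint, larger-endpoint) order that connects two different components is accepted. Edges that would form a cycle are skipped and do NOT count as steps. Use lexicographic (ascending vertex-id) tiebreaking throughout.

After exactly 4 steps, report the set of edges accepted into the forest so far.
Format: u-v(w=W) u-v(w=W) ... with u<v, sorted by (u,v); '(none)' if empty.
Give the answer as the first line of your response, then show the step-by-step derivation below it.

0-2(w=13) 0-5(w=5) 1-6(w=10) 4-6(w=8)

step 1: add edge 0-5 (w=5); MST = {0-5(w=5)}
step 2: add edge 4-6 (w=8); MST = {0-5(w=5) 4-6(w=8)}
step 3: add edge 1-6 (w=10); MST = {0-5(w=5) 1-6(w=10) 4-6(w=8)}
step 4: add edge 0-2 (w=13); MST = {0-2(w=13) 0-5(w=5) 1-6(w=10) 4-6(w=8)}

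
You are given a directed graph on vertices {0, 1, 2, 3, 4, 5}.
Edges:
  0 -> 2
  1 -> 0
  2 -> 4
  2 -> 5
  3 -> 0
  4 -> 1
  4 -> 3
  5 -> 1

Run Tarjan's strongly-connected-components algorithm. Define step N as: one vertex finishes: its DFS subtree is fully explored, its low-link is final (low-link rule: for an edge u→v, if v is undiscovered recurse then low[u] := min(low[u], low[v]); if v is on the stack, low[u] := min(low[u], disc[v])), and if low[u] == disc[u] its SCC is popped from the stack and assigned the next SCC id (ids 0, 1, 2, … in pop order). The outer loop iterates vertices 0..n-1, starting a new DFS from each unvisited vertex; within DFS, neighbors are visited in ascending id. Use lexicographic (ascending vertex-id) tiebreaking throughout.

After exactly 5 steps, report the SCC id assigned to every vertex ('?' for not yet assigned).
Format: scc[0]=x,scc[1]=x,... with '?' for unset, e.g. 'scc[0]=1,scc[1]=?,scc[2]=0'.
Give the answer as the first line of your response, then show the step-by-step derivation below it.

scc[0]=?,scc[1]=?,scc[2]=?,scc[3]=?,scc[4]=?,scc[5]=?

step 1: low=(low[0]=0,low[1]=0,low[2]=1,low[3]=?,low[4]=2,low[5]=?); scc=(scc[0]=?,scc[1]=?,scc[2]=?,scc[3]=?,scc[4]=?,scc[5]=?)
step 2: low=(low[0]=0,low[1]=0,low[2]=1,low[3]=0,low[4]=0,low[5]=?); scc=(scc[0]=?,scc[1]=?,scc[2]=?,scc[3]=?,scc[4]=?,scc[5]=?)
step 3: low=(low[0]=0,low[1]=0,low[2]=1,low[3]=0,low[4]=0,low[5]=?); scc=(scc[0]=?,scc[1]=?,scc[2]=?,scc[3]=?,scc[4]=?,scc[5]=?)
step 4: low=(low[0]=0,low[1]=0,low[2]=0,low[3]=0,low[4]=0,low[5]=3); scc=(scc[0]=?,scc[1]=?,scc[2]=?,scc[3]=?,scc[4]=?,scc[5]=?)
step 5: low=(low[0]=0,low[1]=0,low[2]=0,low[3]=0,low[4]=0,low[5]=3); scc=(scc[0]=?,scc[1]=?,scc[2]=?,scc[3]=?,scc[4]=?,scc[5]=?)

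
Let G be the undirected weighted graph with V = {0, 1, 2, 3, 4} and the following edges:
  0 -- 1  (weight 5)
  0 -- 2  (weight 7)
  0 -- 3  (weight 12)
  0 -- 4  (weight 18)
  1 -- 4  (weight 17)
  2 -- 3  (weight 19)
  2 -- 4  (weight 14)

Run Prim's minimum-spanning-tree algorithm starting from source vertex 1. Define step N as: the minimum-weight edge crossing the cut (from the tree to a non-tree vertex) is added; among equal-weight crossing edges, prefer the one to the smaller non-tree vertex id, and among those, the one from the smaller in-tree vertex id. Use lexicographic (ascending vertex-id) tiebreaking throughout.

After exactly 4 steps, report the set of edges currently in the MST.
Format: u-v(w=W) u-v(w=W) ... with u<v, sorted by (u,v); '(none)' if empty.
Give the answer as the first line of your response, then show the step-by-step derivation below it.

0-1(w=5) 0-2(w=7) 0-3(w=12) 2-4(w=14)

step 1: add edge 0-1 (w=5); MST = {0-1(w=5)}
step 2: add edge 0-2 (w=7); MST = {0-1(w=5) 0-2(w=7)}
step 3: add edge 0-3 (w=12); MST = {0-1(w=5) 0-2(w=7) 0-3(w=12)}
step 4: add edge 2-4 (w=14); MST = {0-1(w=5) 0-2(w=7) 0-3(w=12) 2-4(w=14)}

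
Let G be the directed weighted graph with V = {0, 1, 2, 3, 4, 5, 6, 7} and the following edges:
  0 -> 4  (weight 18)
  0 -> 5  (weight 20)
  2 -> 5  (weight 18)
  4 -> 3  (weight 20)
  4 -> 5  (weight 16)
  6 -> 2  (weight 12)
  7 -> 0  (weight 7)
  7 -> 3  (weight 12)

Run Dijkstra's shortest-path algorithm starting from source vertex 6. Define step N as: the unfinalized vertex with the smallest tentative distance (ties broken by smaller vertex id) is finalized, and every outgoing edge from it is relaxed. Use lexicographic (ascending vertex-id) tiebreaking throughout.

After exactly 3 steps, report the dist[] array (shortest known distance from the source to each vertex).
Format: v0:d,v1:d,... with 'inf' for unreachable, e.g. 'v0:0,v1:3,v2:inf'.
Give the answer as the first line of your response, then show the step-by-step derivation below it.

v0:inf,v1:inf,v2:12,v3:inf,v4:inf,v5:30,v6:0,v7:inf

step 1: dist = v0:inf,v1:inf,v2:12,v3:inf,v4:inf,v5:inf,v6:0,v7:inf
step 2: dist = v0:inf,v1:inf,v2:12,v3:inf,v4:inf,v5:30,v6:0,v7:inf
step 3: dist = v0:inf,v1:inf,v2:12,v3:inf,v4:inf,v5:30,v6:0,v7:inf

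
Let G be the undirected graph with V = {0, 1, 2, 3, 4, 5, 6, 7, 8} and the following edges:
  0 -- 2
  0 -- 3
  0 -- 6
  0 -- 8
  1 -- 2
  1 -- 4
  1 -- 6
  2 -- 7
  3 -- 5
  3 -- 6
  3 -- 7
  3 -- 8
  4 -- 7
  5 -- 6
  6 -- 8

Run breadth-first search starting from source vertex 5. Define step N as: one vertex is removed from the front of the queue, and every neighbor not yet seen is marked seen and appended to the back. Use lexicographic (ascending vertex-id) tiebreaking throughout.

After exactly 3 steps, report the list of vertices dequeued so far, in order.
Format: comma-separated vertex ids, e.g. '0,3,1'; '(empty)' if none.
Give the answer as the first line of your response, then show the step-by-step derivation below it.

5,3,6

step 1: dequeue 5; queue=[3,6]; order=5
step 2: dequeue 3; queue=[6,0,7,8]; order=5,3
step 3: dequeue 6; queue=[0,7,8,1]; order=5,3,6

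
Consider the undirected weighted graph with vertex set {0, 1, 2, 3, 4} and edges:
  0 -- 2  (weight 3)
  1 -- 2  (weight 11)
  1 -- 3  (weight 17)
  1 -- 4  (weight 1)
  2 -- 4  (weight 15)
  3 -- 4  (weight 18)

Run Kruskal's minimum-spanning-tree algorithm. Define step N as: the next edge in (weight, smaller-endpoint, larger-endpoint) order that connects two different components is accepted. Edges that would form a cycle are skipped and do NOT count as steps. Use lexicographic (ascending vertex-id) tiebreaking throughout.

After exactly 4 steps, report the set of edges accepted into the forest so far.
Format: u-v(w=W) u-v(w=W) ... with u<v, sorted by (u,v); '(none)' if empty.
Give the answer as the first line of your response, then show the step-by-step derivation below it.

0-2(w=3) 1-2(w=11) 1-3(w=17) 1-4(w=1)

step 1: add edge 1-4 (w=1); MST = {1-4(w=1)}
step 2: add edge 0-2 (w=3); MST = {0-2(w=3) 1-4(w=1)}
step 3: add edge 1-2 (w=11); MST = {0-2(w=3) 1-2(w=11) 1-4(w=1)}
step 4: add edge 1-3 (w=17); MST = {0-2(w=3) 1-2(w=11) 1-3(w=17) 1-4(w=1)}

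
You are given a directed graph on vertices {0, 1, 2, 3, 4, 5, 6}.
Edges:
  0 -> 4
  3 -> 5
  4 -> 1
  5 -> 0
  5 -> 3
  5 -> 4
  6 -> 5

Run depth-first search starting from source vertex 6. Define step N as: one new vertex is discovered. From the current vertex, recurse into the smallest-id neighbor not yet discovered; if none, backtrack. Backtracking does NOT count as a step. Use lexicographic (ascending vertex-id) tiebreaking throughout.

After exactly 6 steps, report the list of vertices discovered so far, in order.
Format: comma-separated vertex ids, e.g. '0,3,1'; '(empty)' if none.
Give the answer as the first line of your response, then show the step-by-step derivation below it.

6,5,0,4,1,3

step 1: discover 6; path=6; order=6
step 2: discover 5; path=6>5; order=6,5
step 3: discover 0; path=6>5>0; order=6,5,0
step 4: discover 4; path=6>5>0>4; order=6,5,0,4
step 5: discover 1; path=6>5>0>4>1; order=6,5,0,4,1
step 6: discover 3; path=6>5>3; order=6,5,0,4,1,3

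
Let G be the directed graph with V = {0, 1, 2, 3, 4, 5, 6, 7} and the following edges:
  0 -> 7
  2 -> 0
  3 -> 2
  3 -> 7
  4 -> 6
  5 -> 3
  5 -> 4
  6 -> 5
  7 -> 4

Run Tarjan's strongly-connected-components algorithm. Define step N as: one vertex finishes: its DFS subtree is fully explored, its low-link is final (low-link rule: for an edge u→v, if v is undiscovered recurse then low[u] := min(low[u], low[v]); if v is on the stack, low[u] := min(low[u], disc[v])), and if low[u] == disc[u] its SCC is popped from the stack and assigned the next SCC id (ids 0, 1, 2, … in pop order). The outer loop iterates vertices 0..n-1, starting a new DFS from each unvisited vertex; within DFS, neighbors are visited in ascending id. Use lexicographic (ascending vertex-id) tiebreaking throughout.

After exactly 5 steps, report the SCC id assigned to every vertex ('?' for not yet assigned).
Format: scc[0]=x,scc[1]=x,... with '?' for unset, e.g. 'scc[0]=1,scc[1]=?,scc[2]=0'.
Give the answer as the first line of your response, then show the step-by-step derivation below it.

scc[0]=?,scc[1]=?,scc[2]=?,scc[3]=?,scc[4]=?,scc[5]=?,scc[6]=?,scc[7]=?

step 1: low=(low[0]=0,low[1]=?,low[2]=0,low[3]=5,low[4]=2,low[5]=4,low[6]=3,low[7]=1); scc=(scc[0]=?,scc[1]=?,scc[2]=?,scc[3]=?,scc[4]=?,scc[5]=?,scc[6]=?,scc[7]=?)
step 2: low=(low[0]=0,low[1]=?,low[2]=0,low[3]=0,low[4]=2,low[5]=4,low[6]=3,low[7]=1); scc=(scc[0]=?,scc[1]=?,scc[2]=?,scc[3]=?,scc[4]=?,scc[5]=?,scc[6]=?,scc[7]=?)
step 3: low=(low[0]=0,low[1]=?,low[2]=0,low[3]=0,low[4]=2,low[5]=0,low[6]=3,low[7]=1); scc=(scc[0]=?,scc[1]=?,scc[2]=?,scc[3]=?,scc[4]=?,scc[5]=?,scc[6]=?,scc[7]=?)
step 4: low=(low[0]=0,low[1]=?,low[2]=0,low[3]=0,low[4]=2,low[5]=0,low[6]=0,low[7]=1); scc=(scc[0]=?,scc[1]=?,scc[2]=?,scc[3]=?,scc[4]=?,scc[5]=?,scc[6]=?,scc[7]=?)
step 5: low=(low[0]=0,low[1]=?,low[2]=0,low[3]=0,low[4]=0,low[5]=0,low[6]=0,low[7]=1); scc=(scc[0]=?,scc[1]=?,scc[2]=?,scc[3]=?,scc[4]=?,scc[5]=?,scc[6]=?,scc[7]=?)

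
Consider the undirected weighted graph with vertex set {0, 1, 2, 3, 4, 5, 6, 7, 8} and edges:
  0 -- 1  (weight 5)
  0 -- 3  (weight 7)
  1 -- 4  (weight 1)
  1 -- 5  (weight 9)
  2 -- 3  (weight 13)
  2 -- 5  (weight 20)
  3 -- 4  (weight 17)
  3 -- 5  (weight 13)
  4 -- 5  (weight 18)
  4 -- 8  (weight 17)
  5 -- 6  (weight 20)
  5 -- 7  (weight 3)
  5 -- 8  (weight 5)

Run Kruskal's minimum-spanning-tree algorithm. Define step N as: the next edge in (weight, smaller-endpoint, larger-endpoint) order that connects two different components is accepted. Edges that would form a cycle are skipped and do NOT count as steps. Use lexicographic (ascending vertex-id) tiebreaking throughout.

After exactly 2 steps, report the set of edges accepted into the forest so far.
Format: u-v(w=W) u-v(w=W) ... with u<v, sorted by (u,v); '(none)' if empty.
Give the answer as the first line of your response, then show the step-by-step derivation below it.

1-4(w=1) 5-7(w=3)

step 1: add edge 1-4 (w=1); MST = {1-4(w=1)}
step 2: add edge 5-7 (w=3); MST = {1-4(w=1) 5-7(w=3)}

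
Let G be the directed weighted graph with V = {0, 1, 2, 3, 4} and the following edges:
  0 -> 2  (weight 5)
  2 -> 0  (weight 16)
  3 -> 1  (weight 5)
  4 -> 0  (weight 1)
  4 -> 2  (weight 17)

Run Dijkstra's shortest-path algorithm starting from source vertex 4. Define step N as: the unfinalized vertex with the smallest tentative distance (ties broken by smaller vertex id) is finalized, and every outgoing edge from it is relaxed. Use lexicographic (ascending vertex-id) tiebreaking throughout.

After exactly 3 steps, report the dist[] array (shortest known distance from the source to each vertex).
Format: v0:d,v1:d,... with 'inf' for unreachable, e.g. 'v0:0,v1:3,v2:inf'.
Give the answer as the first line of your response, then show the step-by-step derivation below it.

v0:1,v1:inf,v2:6,v3:inf,v4:0

step 1: dist = v0:1,v1:inf,v2:17,v3:inf,v4:0
step 2: dist = v0:1,v1:inf,v2:6,v3:inf,v4:0
step 3: dist = v0:1,v1:inf,v2:6,v3:inf,v4:0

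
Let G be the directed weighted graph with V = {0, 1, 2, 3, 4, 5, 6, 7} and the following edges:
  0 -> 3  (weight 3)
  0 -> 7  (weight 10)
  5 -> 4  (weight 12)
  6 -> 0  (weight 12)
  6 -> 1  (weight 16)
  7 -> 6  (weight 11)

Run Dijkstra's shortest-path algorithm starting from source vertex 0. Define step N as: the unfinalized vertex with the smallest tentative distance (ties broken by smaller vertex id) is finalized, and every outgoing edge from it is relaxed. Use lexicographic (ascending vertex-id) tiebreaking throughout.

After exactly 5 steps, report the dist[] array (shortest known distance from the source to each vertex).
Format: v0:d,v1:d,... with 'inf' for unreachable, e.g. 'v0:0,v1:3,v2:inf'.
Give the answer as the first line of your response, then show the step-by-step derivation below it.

v0:0,v1:37,v2:inf,v3:3,v4:inf,v5:inf,v6:21,v7:10

step 1: dist = v0:0,v1:inf,v2:inf,v3:3,v4:inf,v5:inf,v6:inf,v7:10
step 2: dist = v0:0,v1:inf,v2:inf,v3:3,v4:inf,v5:inf,v6:inf,v7:10
step 3: dist = v0:0,v1:inf,v2:inf,v3:3,v4:inf,v5:inf,v6:21,v7:10
step 4: dist = v0:0,v1:37,v2:inf,v3:3,v4:inf,v5:inf,v6:21,v7:10
step 5: dist = v0:0,v1:37,v2:inf,v3:3,v4:inf,v5:inf,v6:21,v7:10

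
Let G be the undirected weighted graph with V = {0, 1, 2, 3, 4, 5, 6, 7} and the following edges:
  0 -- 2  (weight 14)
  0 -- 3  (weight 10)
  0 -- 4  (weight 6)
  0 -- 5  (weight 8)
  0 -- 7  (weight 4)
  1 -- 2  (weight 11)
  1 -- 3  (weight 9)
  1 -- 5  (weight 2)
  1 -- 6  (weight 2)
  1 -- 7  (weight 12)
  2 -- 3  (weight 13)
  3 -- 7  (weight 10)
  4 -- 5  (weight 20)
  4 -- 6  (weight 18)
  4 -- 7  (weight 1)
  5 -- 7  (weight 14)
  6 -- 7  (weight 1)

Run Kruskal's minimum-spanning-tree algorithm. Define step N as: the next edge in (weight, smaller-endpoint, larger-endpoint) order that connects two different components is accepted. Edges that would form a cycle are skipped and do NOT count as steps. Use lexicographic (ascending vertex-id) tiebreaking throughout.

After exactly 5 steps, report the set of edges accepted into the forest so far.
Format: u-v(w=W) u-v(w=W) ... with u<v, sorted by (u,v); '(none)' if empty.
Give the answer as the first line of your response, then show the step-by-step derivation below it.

0-7(w=4) 1-5(w=2) 1-6(w=2) 4-7(w=1) 6-7(w=1)

step 1: add edge 4-7 (w=1); MST = {4-7(w=1)}
step 2: add edge 6-7 (w=1); MST = {4-7(w=1) 6-7(w=1)}
step 3: add edge 1-5 (w=2); MST = {1-5(w=2) 4-7(w=1) 6-7(w=1)}
step 4: add edge 1-6 (w=2); MST = {1-5(w=2) 1-6(w=2) 4-7(w=1) 6-7(w=1)}
step 5: add edge 0-7 (w=4); MST = {0-7(w=4) 1-5(w=2) 1-6(w=2) 4-7(w=1) 6-7(w=1)}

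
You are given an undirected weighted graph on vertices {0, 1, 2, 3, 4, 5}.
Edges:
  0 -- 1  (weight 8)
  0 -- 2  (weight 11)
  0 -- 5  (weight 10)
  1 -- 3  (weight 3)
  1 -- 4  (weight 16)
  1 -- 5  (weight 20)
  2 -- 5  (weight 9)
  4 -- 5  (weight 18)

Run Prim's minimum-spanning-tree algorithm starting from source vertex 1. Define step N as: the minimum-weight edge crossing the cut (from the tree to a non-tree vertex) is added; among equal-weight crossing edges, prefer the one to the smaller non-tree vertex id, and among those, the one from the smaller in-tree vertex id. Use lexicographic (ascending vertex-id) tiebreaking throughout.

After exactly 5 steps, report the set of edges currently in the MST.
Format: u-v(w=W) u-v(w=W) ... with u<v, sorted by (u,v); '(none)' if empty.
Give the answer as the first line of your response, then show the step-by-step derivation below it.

0-1(w=8) 0-5(w=10) 1-3(w=3) 1-4(w=16) 2-5(w=9)

step 1: add edge 1-3 (w=3); MST = {1-3(w=3)}
step 2: add edge 0-1 (w=8); MST = {0-1(w=8) 1-3(w=3)}
step 3: add edge 0-5 (w=10); MST = {0-1(w=8) 0-5(w=10) 1-3(w=3)}
step 4: add edge 2-5 (w=9); MST = {0-1(w=8) 0-5(w=10) 1-3(w=3) 2-5(w=9)}
step 5: add edge 1-4 (w=16); MST = {0-1(w=8) 0-5(w=10) 1-3(w=3) 1-4(w=16) 2-5(w=9)}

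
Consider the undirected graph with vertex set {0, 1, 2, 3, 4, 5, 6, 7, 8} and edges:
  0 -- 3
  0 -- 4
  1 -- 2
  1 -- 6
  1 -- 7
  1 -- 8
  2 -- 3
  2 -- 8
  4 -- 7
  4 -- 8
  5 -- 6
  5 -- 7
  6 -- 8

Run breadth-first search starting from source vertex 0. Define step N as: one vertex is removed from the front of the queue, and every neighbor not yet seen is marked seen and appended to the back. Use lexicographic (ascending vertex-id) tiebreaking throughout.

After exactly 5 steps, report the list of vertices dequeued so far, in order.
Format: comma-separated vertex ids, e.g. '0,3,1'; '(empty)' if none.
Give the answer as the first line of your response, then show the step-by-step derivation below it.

0,3,4,2,7

step 1: dequeue 0; queue=[3,4]; order=0
step 2: dequeue 3; queue=[4,2]; order=0,3
step 3: dequeue 4; queue=[2,7,8]; order=0,3,4
step 4: dequeue 2; queue=[7,8,1]; order=0,3,4,2
step 5: dequeue 7; queue=[8,1,5]; order=0,3,4,2,7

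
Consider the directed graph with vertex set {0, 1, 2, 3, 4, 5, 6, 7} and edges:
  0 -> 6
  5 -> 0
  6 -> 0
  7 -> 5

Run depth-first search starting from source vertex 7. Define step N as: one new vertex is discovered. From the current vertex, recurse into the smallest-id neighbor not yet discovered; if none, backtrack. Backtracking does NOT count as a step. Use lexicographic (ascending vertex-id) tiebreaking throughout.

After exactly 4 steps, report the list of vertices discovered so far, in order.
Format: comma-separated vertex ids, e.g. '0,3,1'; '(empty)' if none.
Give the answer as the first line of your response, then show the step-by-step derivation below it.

7,5,0,6

step 1: discover 7; path=7; order=7
step 2: discover 5; path=7>5; order=7,5
step 3: discover 0; path=7>5>0; order=7,5,0
step 4: discover 6; path=7>5>0>6; order=7,5,0,6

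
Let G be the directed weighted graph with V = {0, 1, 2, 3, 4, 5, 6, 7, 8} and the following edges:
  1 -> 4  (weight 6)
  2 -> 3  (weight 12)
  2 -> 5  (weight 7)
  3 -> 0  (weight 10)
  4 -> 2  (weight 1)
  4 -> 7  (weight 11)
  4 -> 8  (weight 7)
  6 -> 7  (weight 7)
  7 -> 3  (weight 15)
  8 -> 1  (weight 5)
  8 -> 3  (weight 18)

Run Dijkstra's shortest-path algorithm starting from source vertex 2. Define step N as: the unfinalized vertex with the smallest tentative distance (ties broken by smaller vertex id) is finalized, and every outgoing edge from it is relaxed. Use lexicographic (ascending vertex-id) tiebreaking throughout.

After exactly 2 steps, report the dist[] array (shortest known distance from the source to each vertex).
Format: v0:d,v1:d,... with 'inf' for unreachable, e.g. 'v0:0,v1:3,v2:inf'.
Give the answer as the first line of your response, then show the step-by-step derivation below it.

v0:inf,v1:inf,v2:0,v3:12,v4:inf,v5:7,v6:inf,v7:inf,v8:inf

step 1: dist = v0:inf,v1:inf,v2:0,v3:12,v4:inf,v5:7,v6:inf,v7:inf,v8:inf
step 2: dist = v0:inf,v1:inf,v2:0,v3:12,v4:inf,v5:7,v6:inf,v7:inf,v8:inf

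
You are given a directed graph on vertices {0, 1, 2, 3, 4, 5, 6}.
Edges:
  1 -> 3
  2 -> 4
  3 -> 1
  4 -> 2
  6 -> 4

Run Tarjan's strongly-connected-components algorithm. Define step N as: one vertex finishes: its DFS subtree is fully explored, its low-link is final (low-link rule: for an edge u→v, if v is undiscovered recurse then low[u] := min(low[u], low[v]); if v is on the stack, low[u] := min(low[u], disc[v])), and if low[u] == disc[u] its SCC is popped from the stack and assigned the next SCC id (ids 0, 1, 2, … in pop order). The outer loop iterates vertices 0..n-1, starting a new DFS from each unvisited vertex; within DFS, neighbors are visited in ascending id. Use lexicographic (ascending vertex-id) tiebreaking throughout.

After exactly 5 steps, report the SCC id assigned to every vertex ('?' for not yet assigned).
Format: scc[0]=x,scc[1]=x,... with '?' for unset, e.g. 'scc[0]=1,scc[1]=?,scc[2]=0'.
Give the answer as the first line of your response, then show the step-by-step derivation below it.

scc[0]=0,scc[1]=1,scc[2]=2,scc[3]=1,scc[4]=2,scc[5]=?,scc[6]=?

step 1: low=(low[0]=0,low[1]=?,low[2]=?,low[3]=?,low[4]=?,low[5]=?,low[6]=?); scc=(scc[0]=0,scc[1]=?,scc[2]=?,scc[3]=?,scc[4]=?,scc[5]=?,scc[6]=?)
step 2: low=(low[0]=0,low[1]=1,low[2]=?,low[3]=1,low[4]=?,low[5]=?,low[6]=?); scc=(scc[0]=0,scc[1]=?,scc[2]=?,scc[3]=?,scc[4]=?,scc[5]=?,scc[6]=?)
step 3: low=(low[0]=0,low[1]=1,low[2]=?,low[3]=1,low[4]=?,low[5]=?,low[6]=?); scc=(scc[0]=0,scc[1]=1,scc[2]=?,scc[3]=1,scc[4]=?,scc[5]=?,scc[6]=?)
step 4: low=(low[0]=0,low[1]=1,low[2]=3,low[3]=1,low[4]=3,low[5]=?,low[6]=?); scc=(scc[0]=0,scc[1]=1,scc[2]=?,scc[3]=1,scc[4]=?,scc[5]=?,scc[6]=?)
step 5: low=(low[0]=0,low[1]=1,low[2]=3,low[3]=1,low[4]=3,low[5]=?,low[6]=?); scc=(scc[0]=0,scc[1]=1,scc[2]=2,scc[3]=1,scc[4]=2,scc[5]=?,scc[6]=?)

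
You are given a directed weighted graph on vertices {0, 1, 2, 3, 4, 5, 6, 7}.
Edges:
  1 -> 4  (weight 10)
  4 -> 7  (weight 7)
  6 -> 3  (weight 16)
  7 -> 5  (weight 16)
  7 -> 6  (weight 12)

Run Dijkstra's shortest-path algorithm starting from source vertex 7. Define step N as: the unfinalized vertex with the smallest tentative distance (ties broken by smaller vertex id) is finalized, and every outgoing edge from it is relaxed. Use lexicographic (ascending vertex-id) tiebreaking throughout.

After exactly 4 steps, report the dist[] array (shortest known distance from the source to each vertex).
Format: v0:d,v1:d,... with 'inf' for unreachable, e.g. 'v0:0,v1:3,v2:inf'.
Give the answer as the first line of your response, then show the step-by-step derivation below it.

v0:inf,v1:inf,v2:inf,v3:28,v4:inf,v5:16,v6:12,v7:0

step 1: dist = v0:inf,v1:inf,v2:inf,v3:inf,v4:inf,v5:16,v6:12,v7:0
step 2: dist = v0:inf,v1:inf,v2:inf,v3:28,v4:inf,v5:16,v6:12,v7:0
step 3: dist = v0:inf,v1:inf,v2:inf,v3:28,v4:inf,v5:16,v6:12,v7:0
step 4: dist = v0:inf,v1:inf,v2:inf,v3:28,v4:inf,v5:16,v6:12,v7:0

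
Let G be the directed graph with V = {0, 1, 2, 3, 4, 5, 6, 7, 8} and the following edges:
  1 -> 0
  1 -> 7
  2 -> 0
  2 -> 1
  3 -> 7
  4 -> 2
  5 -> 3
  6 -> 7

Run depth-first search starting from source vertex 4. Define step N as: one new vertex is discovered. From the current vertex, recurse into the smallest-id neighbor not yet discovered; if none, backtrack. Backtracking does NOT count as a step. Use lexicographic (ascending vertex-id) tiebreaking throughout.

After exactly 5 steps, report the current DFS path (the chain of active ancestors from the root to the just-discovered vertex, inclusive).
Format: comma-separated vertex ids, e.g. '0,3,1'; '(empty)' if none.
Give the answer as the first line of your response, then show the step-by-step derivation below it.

4,2,1,7

step 1: discover 4; path=4; order=4
step 2: discover 2; path=4>2; order=4,2
step 3: discover 0; path=4>2>0; order=4,2,0
step 4: discover 1; path=4>2>1; order=4,2,0,1
step 5: discover 7; path=4>2>1>7; order=4,2,0,1,7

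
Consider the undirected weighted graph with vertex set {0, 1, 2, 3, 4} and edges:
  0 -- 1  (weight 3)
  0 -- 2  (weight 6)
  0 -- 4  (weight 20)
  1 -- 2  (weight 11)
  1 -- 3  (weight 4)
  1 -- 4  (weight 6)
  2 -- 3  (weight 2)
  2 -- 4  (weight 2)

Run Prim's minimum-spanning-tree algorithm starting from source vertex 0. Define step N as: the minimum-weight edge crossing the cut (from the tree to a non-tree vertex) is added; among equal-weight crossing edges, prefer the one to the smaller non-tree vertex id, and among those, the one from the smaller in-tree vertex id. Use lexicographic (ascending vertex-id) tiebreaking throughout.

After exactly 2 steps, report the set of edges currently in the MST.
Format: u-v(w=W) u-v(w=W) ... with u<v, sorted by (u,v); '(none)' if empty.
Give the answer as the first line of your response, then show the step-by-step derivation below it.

0-1(w=3) 1-3(w=4)

step 1: add edge 0-1 (w=3); MST = {0-1(w=3)}
step 2: add edge 1-3 (w=4); MST = {0-1(w=3) 1-3(w=4)}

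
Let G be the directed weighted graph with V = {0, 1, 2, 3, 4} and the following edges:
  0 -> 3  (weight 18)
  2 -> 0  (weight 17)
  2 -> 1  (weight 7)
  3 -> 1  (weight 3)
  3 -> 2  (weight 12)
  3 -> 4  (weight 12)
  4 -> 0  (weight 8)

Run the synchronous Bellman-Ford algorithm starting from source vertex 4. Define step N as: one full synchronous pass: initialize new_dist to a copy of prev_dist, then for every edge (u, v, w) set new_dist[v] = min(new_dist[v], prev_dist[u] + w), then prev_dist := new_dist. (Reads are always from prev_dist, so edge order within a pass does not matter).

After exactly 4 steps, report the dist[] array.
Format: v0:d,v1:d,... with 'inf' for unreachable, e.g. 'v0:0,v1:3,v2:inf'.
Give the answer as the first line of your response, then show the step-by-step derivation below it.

v0:8,v1:29,v2:38,v3:26,v4:0

step 1: dist = v0:8,v1:inf,v2:inf,v3:inf,v4:0
step 2: dist = v0:8,v1:inf,v2:inf,v3:26,v4:0
step 3: dist = v0:8,v1:29,v2:38,v3:26,v4:0
step 4: dist = v0:8,v1:29,v2:38,v3:26,v4:0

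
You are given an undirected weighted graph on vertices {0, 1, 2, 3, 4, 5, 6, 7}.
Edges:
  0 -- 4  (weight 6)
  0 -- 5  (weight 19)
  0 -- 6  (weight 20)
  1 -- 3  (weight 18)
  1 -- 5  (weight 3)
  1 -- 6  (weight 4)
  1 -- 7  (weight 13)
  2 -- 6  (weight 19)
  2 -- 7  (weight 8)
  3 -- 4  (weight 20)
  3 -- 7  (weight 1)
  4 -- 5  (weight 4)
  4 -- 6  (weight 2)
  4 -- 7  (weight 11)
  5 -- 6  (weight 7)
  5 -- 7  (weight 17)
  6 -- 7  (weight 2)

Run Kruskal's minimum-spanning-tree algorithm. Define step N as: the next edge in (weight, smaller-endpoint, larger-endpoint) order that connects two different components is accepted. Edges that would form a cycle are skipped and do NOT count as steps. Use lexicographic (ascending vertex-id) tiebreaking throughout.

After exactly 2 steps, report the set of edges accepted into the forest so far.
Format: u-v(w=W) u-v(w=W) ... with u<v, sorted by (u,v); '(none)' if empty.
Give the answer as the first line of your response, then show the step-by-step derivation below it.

3-7(w=1) 4-6(w=2)

step 1: add edge 3-7 (w=1); MST = {3-7(w=1)}
step 2: add edge 4-6 (w=2); MST = {3-7(w=1) 4-6(w=2)}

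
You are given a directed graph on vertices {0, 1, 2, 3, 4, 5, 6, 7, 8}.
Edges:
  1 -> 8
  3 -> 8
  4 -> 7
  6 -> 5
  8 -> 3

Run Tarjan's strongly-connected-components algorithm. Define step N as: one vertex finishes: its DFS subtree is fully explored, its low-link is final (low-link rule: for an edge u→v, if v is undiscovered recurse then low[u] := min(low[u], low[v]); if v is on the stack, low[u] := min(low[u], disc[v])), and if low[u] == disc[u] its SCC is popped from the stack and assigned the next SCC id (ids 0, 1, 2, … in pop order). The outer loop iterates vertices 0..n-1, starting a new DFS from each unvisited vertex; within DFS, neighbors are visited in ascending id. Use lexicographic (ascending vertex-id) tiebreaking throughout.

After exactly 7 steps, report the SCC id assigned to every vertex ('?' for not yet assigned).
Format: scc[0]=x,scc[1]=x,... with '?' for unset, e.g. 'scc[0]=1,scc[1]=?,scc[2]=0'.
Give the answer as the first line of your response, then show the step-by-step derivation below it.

scc[0]=0,scc[1]=2,scc[2]=3,scc[3]=1,scc[4]=5,scc[5]=?,scc[6]=?,scc[7]=4,scc[8]=1

step 1: low=(low[0]=0,low[1]=?,low[2]=?,low[3]=?,low[4]=?,low[5]=?,low[6]=?,low[7]=?,low[8]=?); scc=(scc[0]=0,scc[1]=?,scc[2]=?,scc[3]=?,scc[4]=?,scc[5]=?,scc[6]=?,scc[7]=?,scc[8]=?)
step 2: low=(low[0]=0,low[1]=1,low[2]=?,low[3]=2,low[4]=?,low[5]=?,low[6]=?,low[7]=?,low[8]=2); scc=(scc[0]=0,scc[1]=?,scc[2]=?,scc[3]=?,scc[4]=?,scc[5]=?,scc[6]=?,scc[7]=?,scc[8]=?)
step 3: low=(low[0]=0,low[1]=1,low[2]=?,low[3]=2,low[4]=?,low[5]=?,low[6]=?,low[7]=?,low[8]=2); scc=(scc[0]=0,scc[1]=?,scc[2]=?,scc[3]=1,scc[4]=?,scc[5]=?,scc[6]=?,scc[7]=?,scc[8]=1)
step 4: low=(low[0]=0,low[1]=1,low[2]=?,low[3]=2,low[4]=?,low[5]=?,low[6]=?,low[7]=?,low[8]=2); scc=(scc[0]=0,scc[1]=2,scc[2]=?,scc[3]=1,scc[4]=?,scc[5]=?,scc[6]=?,scc[7]=?,scc[8]=1)
step 5: low=(low[0]=0,low[1]=1,low[2]=4,low[3]=2,low[4]=?,low[5]=?,low[6]=?,low[7]=?,low[8]=2); scc=(scc[0]=0,scc[1]=2,scc[2]=3,scc[3]=1,scc[4]=?,scc[5]=?,scc[6]=?,scc[7]=?,scc[8]=1)
step 6: low=(low[0]=0,low[1]=1,low[2]=4,low[3]=2,low[4]=5,low[5]=?,low[6]=?,low[7]=6,low[8]=2); scc=(scc[0]=0,scc[1]=2,scc[2]=3,scc[3]=1,scc[4]=?,scc[5]=?,scc[6]=?,scc[7]=4,scc[8]=1)
step 7: low=(low[0]=0,low[1]=1,low[2]=4,low[3]=2,low[4]=5,low[5]=?,low[6]=?,low[7]=6,low[8]=2); scc=(scc[0]=0,scc[1]=2,scc[2]=3,scc[3]=1,scc[4]=5,scc[5]=?,scc[6]=?,scc[7]=4,scc[8]=1)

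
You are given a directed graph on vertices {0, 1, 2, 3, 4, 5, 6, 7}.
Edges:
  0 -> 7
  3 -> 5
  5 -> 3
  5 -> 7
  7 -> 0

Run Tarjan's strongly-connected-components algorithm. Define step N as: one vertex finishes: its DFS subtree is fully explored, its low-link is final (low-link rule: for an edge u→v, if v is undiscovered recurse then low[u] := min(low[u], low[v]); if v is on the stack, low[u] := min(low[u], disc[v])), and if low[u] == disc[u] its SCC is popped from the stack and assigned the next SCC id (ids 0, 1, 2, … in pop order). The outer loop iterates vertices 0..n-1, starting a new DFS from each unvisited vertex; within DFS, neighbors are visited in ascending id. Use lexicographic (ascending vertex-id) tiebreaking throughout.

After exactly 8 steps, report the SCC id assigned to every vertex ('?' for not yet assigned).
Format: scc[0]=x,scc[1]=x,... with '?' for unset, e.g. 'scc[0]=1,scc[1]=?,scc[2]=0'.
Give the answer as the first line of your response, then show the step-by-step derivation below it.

scc[0]=0,scc[1]=1,scc[2]=2,scc[3]=3,scc[4]=4,scc[5]=3,scc[6]=5,scc[7]=0

step 1: low=(low[0]=0,low[1]=?,low[2]=?,low[3]=?,low[4]=?,low[5]=?,low[6]=?,low[7]=0); scc=(scc[0]=?,scc[1]=?,scc[2]=?,scc[3]=?,scc[4]=?,scc[5]=?,scc[6]=?,scc[7]=?)
step 2: low=(low[0]=0,low[1]=?,low[2]=?,low[3]=?,low[4]=?,low[5]=?,low[6]=?,low[7]=0); scc=(scc[0]=0,scc[1]=?,scc[2]=?,scc[3]=?,scc[4]=?,scc[5]=?,scc[6]=?,scc[7]=0)
step 3: low=(low[0]=0,low[1]=2,low[2]=?,low[3]=?,low[4]=?,low[5]=?,low[6]=?,low[7]=0); scc=(scc[0]=0,scc[1]=1,scc[2]=?,scc[3]=?,scc[4]=?,scc[5]=?,scc[6]=?,scc[7]=0)
step 4: low=(low[0]=0,low[1]=2,low[2]=3,low[3]=?,low[4]=?,low[5]=?,low[6]=?,low[7]=0); scc=(scc[0]=0,scc[1]=1,scc[2]=2,scc[3]=?,scc[4]=?,scc[5]=?,scc[6]=?,scc[7]=0)
step 5: low=(low[0]=0,low[1]=2,low[2]=3,low[3]=4,low[4]=?,low[5]=4,low[6]=?,low[7]=0); scc=(scc[0]=0,scc[1]=1,scc[2]=2,scc[3]=?,scc[4]=?,scc[5]=?,scc[6]=?,scc[7]=0)
step 6: low=(low[0]=0,low[1]=2,low[2]=3,low[3]=4,low[4]=?,low[5]=4,low[6]=?,low[7]=0); scc=(scc[0]=0,scc[1]=1,scc[2]=2,scc[3]=3,scc[4]=?,scc[5]=3,scc[6]=?,scc[7]=0)
step 7: low=(low[0]=0,low[1]=2,low[2]=3,low[3]=4,low[4]=6,low[5]=4,low[6]=?,low[7]=0); scc=(scc[0]=0,scc[1]=1,scc[2]=2,scc[3]=3,scc[4]=4,scc[5]=3,scc[6]=?,scc[7]=0)
step 8: low=(low[0]=0,low[1]=2,low[2]=3,low[3]=4,low[4]=6,low[5]=4,low[6]=7,low[7]=0); scc=(scc[0]=0,scc[1]=1,scc[2]=2,scc[3]=3,scc[4]=4,scc[5]=3,scc[6]=5,scc[7]=0)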